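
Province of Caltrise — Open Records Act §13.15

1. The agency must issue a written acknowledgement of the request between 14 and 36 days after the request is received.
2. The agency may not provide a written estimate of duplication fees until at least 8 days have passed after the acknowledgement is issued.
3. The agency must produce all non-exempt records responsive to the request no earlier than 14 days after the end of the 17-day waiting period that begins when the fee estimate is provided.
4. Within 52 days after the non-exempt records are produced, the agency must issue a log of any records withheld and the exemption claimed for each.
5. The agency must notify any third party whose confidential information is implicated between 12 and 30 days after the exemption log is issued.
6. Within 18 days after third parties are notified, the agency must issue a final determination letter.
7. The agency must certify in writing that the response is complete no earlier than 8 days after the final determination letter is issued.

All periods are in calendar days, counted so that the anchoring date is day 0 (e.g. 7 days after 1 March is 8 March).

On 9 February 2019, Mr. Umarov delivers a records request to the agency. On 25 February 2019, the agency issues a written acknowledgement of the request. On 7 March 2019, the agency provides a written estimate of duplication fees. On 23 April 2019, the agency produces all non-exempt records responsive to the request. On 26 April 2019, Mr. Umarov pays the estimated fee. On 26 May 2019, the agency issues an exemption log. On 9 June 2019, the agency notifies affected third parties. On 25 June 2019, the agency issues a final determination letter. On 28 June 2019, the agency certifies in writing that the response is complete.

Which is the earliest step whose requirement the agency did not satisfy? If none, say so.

Step 7

Step 1: the window is 14–36 days after 9 February 2019 (when the request is received), so 23 February 2019 through 17 March 2019; done 25 February 2019 — within the window.
Step 2: the earliest permitted date is 8 days after 25 February 2019 (when the acknowledgement is issued), i.e. 5 March 2019; 7 March 2019 is on or after that date.
Step 3: the earliest permitted date is 14 days after 24 March 2019 (end of the 17-day waiting period, which began when the fee estimate is provided on 7 March 2019), i.e. 7 April 2019; 23 April 2019 is on or after that date.
Step 4: 52 days after 23 April 2019 (when the non-exempt records are produced) is 14 June 2019; done 26 May 2019 — timely.
Step 5: the window is 12–30 days after 26 May 2019 (when the exemption log is issued), so 7 June 2019 through 25 June 2019; 9 June 2019 falls inside that range.
Step 6: 18 days after 9 June 2019 (when third parties are notified) is 27 June 2019; done 25 June 2019 — timely.
Step 7: the earliest permitted date is 8 days after 25 June 2019 (when the final determination letter is issued), i.e. 3 July 2019; 28 June 2019 is 5 days before the earliest permitted date.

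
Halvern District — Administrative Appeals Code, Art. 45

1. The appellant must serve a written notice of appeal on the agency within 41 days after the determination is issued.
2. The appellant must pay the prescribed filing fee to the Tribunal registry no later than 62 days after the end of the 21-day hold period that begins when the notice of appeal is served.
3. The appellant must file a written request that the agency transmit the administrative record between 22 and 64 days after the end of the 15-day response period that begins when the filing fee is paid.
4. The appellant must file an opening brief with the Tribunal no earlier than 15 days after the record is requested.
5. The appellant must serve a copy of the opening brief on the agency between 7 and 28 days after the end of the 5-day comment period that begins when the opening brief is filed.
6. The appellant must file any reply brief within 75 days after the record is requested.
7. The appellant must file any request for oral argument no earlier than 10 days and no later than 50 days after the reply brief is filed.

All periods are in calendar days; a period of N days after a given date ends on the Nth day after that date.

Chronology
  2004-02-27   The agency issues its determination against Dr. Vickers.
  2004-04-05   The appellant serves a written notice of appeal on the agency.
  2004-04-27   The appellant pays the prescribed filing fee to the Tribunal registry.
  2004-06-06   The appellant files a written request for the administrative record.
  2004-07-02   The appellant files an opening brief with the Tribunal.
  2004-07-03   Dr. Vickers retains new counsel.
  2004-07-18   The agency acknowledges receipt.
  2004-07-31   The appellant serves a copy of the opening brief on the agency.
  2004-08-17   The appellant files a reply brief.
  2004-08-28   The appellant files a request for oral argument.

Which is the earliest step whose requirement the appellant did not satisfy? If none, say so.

None — every step was satisfied

(1) due by 2004-02-27 + 41 days = 2004-04-08; 2004-04-05 is within that limit.
(2) due by 2004-04-26 + 62 days = 2004-06-27; completed 2004-04-27, before the deadline.
(3) the permitted window runs from 2004-05-12 + 22 = 2004-06-03 to 2004-05-12 + 64 = 2004-07-15; 2004-06-06 falls inside that range.
(4) permitted from 2004-06-06 + 15 days = 2004-06-21 onward; done 2004-07-02, after the minimum wait.
(5) the permitted window runs from 2004-07-07 + 7 = 2004-07-14 to 2004-07-07 + 28 = 2004-08-04; done 2004-07-31 — within the window.
(6) due by 2004-06-06 + 75 days = 2004-08-20; 2004-08-17 is within that limit.
(7) the permitted window runs from 2004-08-17 + 10 = 2004-08-27 to 2004-08-17 + 50 = 2004-10-06; done 2004-08-28 — within the window.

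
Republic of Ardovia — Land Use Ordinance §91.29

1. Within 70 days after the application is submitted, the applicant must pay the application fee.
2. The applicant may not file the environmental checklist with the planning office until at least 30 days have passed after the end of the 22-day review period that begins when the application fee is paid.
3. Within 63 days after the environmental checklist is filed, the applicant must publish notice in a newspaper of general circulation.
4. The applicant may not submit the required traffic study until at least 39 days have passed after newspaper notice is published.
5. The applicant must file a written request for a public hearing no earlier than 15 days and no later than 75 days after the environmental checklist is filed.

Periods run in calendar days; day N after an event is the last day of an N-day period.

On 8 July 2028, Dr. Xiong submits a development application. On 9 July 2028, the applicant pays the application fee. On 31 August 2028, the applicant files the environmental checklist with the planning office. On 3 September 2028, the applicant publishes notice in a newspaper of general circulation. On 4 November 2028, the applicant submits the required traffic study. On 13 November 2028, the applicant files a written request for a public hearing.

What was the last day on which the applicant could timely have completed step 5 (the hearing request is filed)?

14 November 2028

Step 5 runs from 31 August 2028, when the environmental checklist is filed. The window is 15–75 days after 31 August 2028; it closes on 14 November 2028.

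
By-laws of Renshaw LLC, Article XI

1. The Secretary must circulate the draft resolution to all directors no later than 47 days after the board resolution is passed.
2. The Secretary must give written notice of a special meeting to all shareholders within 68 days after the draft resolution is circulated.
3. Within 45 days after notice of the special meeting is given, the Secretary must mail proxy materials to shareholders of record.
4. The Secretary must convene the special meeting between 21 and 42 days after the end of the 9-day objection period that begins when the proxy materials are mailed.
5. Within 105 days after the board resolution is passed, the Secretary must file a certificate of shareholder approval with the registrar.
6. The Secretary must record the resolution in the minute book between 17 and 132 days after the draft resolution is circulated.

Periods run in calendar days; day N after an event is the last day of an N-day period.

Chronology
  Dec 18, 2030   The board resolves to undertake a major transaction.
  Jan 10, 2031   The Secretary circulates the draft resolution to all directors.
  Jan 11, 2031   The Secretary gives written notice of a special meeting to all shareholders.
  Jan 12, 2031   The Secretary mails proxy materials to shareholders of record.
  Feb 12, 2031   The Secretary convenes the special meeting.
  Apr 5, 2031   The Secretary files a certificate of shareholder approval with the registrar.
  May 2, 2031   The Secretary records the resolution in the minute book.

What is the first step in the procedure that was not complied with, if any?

Step 1 — counting 47 days from Dec 18, 2030 (when the board resolution is passed) gives a deadline of Feb 3, 2031; done Jan 10, 2031 — timely.
Step 2 — counting 68 days from Jan 10, 2031 (when the draft resolution is circulated) gives a deadline of Mar 19, 2031; completed Jan 11, 2031, before the deadline.
Step 3 — counting 45 days from Jan 11, 2031 (when notice of the special meeting is given) gives a deadline of Feb 25, 2031; Jan 12, 2031 is within that limit.
Step 4 — 21 and 42 days from Jan 21, 2031 (end of the 9-day objection period, which began when the proxy materials are mailed on Jan 12, 2031) are Feb 11, 2031 and Mar 4, 2031 respectively; Feb 12, 2031 falls inside that range.
Step 5 — counting 105 days from Dec 18, 2030 (when the board resolution is passed) gives a deadline of Apr 2, 2031; done Apr 5, 2031 — 3 days late.
The procedure was therefore not followed at step 5.

Step 5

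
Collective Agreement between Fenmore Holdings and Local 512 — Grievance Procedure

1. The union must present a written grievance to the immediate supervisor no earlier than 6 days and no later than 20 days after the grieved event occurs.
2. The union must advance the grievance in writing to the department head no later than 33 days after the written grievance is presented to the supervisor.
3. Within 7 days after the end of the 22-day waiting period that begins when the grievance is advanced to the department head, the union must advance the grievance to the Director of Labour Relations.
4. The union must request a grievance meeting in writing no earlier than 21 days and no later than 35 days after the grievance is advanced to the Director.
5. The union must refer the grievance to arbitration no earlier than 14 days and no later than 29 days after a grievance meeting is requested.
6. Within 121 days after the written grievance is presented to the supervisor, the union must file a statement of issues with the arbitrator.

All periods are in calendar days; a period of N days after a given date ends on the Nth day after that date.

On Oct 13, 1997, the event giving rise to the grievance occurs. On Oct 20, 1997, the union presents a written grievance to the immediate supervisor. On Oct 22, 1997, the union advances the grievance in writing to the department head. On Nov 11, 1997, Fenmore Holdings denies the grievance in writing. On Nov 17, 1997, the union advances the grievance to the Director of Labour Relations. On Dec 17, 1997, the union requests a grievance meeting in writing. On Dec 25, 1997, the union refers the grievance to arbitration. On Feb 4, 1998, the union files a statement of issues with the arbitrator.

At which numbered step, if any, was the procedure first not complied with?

Step 5

(1) the permitted window runs from Oct 13, 1997 + 6 = Oct 19, 1997 to Oct 13, 1997 + 20 = Nov 2, 1997; done Oct 20, 1997 — within the window.
(2) due by Oct 20, 1997 + 33 days = Nov 22, 1997; completed Oct 22, 1997, before the deadline.
(3) due by Nov 13, 1997 + 7 days = Nov 20, 1997; done Nov 17, 1997 — timely.
(4) the permitted window runs from Nov 17, 1997 + 21 = Dec 8, 1997 to Nov 17, 1997 + 35 = Dec 22, 1997; Dec 17, 1997 falls inside that range.
(5) the permitted window runs from Dec 17, 1997 + 14 = Dec 31, 1997 to Dec 17, 1997 + 29 = Jan 15, 1998; done Dec 25, 1997 — 6 days before the window opened.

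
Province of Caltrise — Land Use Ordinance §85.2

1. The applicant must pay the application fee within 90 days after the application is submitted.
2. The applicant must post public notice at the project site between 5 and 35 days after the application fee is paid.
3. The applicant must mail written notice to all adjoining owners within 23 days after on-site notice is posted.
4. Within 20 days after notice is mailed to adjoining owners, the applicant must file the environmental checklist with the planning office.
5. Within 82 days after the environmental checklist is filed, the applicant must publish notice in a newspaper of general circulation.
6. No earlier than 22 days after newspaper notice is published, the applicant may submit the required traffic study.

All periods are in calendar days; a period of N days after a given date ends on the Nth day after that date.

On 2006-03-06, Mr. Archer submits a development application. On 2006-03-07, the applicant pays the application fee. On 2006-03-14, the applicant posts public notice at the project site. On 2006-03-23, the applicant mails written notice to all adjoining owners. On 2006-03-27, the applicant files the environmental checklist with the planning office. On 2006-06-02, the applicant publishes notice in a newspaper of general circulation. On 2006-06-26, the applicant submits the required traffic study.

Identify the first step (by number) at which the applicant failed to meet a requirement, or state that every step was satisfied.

None — every step was satisfied

Step 1 — counting 90 days from 2006-03-06 (when the application is submitted) gives a deadline of 2006-06-04; done 2006-03-07 — timely.
Step 2 — 5 and 35 days from 2006-03-07 (when the application fee is paid) are 2006-03-12 and 2006-04-11 respectively; 2006-03-14 falls inside that range.
Step 3 — counting 23 days from 2006-03-14 (when on-site notice is posted) gives a deadline of 2006-04-06; 2006-03-23 is within that limit.
Step 4 — counting 20 days from 2006-03-23 (when notice is mailed to adjoining owners) gives a deadline of 2006-04-12; 2006-03-27 is within that limit.
Step 5 — counting 82 days from 2006-03-27 (when the environmental checklist is filed) gives a deadline of 2006-06-17; 2006-06-02 is within that limit.
Step 6 — must wait 22 days from 2006-06-02 (when newspaper notice is published), so not before 2006-06-24; done 2006-06-26, after the minimum wait.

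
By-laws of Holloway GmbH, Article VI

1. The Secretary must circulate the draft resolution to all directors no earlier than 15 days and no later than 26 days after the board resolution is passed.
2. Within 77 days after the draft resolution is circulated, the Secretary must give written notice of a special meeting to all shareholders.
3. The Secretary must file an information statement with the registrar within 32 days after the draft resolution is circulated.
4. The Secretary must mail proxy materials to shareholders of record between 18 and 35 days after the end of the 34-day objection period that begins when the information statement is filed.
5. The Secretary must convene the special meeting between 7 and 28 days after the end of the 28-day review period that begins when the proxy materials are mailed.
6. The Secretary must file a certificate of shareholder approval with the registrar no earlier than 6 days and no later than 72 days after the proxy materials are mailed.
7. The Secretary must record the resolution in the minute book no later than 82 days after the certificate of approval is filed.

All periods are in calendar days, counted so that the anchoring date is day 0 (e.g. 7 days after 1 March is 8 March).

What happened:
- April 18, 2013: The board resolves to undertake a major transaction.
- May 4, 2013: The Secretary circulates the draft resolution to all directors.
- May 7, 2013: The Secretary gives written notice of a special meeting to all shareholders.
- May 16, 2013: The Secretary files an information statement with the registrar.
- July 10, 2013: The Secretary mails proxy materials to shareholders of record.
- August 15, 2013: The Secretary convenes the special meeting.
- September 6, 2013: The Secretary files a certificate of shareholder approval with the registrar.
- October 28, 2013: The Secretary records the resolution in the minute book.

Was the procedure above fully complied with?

Step 1: the window is 15–26 days after April 18, 2013 (when the board resolution is passed), so May 3, 2013 through May 14, 2013; done May 4, 2013, which is between those dates.
Step 2: 77 days after May 4, 2013 (when the draft resolution is circulated) is July 20, 2013; done May 7, 2013 — timely.
Step 3: 32 days after May 4, 2013 (when the draft resolution is circulated) is June 5, 2013; completed May 16, 2013, before the deadline.
Step 4: the window is 18–35 days after June 19, 2013 (end of the 34-day objection period, which began when the information statement is filed on May 16, 2013), so July 7, 2013 through July 24, 2013; July 10, 2013 falls inside that range.
Step 5: the window is 7–28 days after August 7, 2013 (end of the 28-day review period, which began when the proxy materials are mailed on July 10, 2013), so August 14, 2013 through September 4, 2013; done August 15, 2013, which is between those dates.
Step 6: the window is 6–72 days after July 10, 2013 (when the proxy materials are mailed), so July 16, 2013 through September 20, 2013; done September 6, 2013, which is between those dates.
Step 7: 82 days after September 6, 2013 (when the certificate of approval is filed) is November 27, 2013; completed October 28, 2013, before the deadline.

Yes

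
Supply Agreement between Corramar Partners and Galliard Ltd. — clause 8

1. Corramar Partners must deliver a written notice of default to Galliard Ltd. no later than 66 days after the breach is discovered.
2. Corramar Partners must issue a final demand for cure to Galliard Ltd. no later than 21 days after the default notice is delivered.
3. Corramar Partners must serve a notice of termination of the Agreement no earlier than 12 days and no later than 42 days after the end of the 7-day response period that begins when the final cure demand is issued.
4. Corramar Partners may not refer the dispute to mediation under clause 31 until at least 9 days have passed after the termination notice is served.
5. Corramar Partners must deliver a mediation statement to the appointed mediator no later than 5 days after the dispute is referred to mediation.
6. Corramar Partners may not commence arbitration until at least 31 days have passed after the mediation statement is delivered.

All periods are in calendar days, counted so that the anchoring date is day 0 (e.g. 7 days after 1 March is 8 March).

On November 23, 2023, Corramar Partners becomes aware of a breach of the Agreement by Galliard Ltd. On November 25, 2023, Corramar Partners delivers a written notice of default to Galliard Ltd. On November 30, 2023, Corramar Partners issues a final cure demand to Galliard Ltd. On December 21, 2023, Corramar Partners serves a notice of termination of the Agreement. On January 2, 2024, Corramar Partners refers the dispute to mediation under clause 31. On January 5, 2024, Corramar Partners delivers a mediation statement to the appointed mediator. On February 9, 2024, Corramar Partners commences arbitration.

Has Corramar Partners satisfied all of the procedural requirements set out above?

Yes

(1) due by November 23, 2023 + 66 days = January 28, 2024; done November 25, 2023 — timely.
(2) due by November 25, 2023 + 21 days = December 16, 2023; November 30, 2023 is within that limit.
(3) the permitted window runs from December 7, 2023 + 12 = December 19, 2023 to December 7, 2023 + 42 = January 18, 2024; December 21, 2023 falls inside that range.
(4) permitted from December 21, 2023 + 9 days = December 30, 2023 onward; January 2, 2024 is on or after that date.
(5) due by January 2, 2024 + 5 days = January 7, 2024; January 5, 2024 is within that limit.
(6) permitted from January 5, 2024 + 31 days = February 5, 2024 onward; February 9, 2024 is on or after that date.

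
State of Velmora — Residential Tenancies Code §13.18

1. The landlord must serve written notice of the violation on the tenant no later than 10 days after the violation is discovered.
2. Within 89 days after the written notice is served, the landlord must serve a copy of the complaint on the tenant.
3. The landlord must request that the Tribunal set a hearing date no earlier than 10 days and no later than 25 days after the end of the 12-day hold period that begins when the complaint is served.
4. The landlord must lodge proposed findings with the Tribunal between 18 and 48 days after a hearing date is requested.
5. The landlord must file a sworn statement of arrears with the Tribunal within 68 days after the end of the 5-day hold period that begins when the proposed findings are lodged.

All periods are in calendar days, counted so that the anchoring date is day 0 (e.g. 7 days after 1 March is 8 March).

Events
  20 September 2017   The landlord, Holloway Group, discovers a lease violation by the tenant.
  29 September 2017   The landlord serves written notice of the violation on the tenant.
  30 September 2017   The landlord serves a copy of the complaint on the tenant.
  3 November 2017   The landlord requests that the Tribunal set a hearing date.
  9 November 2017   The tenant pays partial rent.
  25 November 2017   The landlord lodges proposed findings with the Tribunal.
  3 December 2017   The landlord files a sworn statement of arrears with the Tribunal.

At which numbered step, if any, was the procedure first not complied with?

None — every step was satisfied

Step 1: 10 days after 20 September 2017 (when the violation is discovered) is 30 September 2017; done 29 September 2017 — timely.
Step 2: 89 days after 29 September 2017 (when the written notice is served) is 27 December 2017; done 30 September 2017 — timely.
Step 3: the window is 10–25 days after 12 October 2017 (end of the 12-day hold period, which began when the complaint is served on 30 September 2017), so 22 October 2017 through 6 November 2017; 3 November 2017 falls inside that range.
Step 4: the window is 18–48 days after 3 November 2017 (when a hearing date is requested), so 21 November 2017 through 21 December 2017; done 25 November 2017, which is between those dates.
Step 5: 68 days after 30 November 2017 (end of the 5-day hold period, which began when the proposed findings are lodged on 25 November 2017) is 6 February 2018; 3 December 2017 is within that limit.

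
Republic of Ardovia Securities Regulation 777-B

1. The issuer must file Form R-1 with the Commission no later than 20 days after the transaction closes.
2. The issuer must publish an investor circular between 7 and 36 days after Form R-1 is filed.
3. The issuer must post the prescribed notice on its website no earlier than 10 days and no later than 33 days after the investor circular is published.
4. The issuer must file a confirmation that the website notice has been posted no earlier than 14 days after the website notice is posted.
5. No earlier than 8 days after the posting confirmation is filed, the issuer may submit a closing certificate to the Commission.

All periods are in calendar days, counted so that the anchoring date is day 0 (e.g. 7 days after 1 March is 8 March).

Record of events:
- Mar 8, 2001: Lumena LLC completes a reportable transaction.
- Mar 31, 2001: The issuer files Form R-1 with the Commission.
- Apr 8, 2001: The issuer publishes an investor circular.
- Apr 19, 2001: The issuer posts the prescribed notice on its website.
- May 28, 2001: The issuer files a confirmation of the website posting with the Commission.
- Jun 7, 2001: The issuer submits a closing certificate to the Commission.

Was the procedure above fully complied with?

No

Step 1: 20 days after Mar 8, 2001 (when the transaction closes) is Mar 28, 2001; not done until Mar 31, 2001, 3 days after the deadline.
The analysis stops there.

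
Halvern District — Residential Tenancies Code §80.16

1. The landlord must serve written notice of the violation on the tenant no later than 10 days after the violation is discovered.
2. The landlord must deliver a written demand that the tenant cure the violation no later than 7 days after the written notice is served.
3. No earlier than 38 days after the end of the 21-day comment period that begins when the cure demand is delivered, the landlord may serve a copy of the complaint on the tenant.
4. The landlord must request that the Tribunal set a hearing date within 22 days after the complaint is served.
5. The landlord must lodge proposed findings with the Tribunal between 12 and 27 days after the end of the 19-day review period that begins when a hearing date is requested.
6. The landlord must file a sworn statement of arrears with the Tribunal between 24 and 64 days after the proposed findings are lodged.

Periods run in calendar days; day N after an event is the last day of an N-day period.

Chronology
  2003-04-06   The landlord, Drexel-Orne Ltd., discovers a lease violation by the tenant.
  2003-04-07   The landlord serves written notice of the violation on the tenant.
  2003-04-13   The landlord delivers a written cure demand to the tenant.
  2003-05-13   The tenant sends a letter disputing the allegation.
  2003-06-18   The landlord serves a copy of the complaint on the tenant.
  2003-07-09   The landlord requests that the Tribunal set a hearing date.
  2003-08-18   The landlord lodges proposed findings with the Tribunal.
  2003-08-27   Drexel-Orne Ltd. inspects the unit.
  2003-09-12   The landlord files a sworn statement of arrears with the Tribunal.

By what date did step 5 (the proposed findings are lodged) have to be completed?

A hearing date is requested on 2003-07-09; the 19-day review period therefore ends 2003-07-28, and step 5 runs from that date. The window is 12–27 days after 2003-07-28; it closes on 2003-08-24.

2003-08-24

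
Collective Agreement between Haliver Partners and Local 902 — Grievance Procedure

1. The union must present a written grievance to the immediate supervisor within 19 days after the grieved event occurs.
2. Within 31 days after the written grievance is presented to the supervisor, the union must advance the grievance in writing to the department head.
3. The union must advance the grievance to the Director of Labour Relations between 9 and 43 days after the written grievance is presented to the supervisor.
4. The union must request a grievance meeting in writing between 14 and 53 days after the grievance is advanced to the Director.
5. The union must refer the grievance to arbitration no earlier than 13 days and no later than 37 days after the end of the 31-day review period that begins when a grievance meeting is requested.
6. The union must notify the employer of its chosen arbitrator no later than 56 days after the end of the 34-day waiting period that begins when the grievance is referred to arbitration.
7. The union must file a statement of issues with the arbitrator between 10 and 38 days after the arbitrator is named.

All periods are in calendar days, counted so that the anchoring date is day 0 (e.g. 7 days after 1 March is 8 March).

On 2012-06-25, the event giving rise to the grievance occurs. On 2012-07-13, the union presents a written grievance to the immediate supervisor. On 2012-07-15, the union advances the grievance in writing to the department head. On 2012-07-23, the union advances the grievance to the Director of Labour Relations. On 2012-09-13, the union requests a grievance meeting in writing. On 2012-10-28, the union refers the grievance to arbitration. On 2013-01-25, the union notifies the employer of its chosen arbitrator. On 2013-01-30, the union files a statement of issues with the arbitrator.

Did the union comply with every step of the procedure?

No

(1) due by 2012-06-25 + 19 days = 2012-07-14; completed 2012-07-13, before the deadline.
(2) due by 2012-07-13 + 31 days = 2012-08-13; completed 2012-07-15, before the deadline.
(3) the permitted window runs from 2012-07-13 + 9 = 2012-07-22 to 2012-07-13 + 43 = 2012-08-25; done 2012-07-23, which is between those dates.
(4) the permitted window runs from 2012-07-23 + 14 = 2012-08-06 to 2012-07-23 + 53 = 2012-09-14; done 2012-09-13, which is between those dates.
(5) the permitted window runs from 2012-10-14 + 13 = 2012-10-27 to 2012-10-14 + 37 = 2012-11-20; done 2012-10-28, which is between those dates.
(6) due by 2012-12-01 + 56 days = 2013-01-26; completed 2013-01-25, before the deadline.
(7) the permitted window runs from 2013-01-25 + 10 = 2013-02-04 to 2013-01-25 + 38 = 2013-03-04; 2013-01-30 is 5 days too early.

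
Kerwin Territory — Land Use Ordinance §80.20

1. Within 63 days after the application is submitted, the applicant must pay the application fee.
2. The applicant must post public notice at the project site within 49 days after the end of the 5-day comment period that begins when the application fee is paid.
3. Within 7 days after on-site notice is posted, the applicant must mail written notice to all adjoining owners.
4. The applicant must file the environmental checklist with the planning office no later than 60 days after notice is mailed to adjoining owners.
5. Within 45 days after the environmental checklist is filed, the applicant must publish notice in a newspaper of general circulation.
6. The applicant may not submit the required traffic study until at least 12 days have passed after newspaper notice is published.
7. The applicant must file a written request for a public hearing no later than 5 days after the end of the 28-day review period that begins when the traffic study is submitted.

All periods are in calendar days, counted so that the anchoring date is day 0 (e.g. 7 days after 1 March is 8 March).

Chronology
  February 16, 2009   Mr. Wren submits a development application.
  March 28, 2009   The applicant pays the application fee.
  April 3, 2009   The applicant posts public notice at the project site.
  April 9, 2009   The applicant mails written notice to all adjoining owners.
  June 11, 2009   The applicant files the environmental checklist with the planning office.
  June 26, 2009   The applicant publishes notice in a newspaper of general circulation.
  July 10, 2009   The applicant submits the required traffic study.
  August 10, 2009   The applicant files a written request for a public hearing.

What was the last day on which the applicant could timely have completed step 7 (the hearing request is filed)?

August 12, 2009

The traffic study is submitted on July 10, 2009; the 28-day review period therefore ends August 7, 2009, and step 7 runs from that date. 5 days after August 7, 2009 is August 12, 2009.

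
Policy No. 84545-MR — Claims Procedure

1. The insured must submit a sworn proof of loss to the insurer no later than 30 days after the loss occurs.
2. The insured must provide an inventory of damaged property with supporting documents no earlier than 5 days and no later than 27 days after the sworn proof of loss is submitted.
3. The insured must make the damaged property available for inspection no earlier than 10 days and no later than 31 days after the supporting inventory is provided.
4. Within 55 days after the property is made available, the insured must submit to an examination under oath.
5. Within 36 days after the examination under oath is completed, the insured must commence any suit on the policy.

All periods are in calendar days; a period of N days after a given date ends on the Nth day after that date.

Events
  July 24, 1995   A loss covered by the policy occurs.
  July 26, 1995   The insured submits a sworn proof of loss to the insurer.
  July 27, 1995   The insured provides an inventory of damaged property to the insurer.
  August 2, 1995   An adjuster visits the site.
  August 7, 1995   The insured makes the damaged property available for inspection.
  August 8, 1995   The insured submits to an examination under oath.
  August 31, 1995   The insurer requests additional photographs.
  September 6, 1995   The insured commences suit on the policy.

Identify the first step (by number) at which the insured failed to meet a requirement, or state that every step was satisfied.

(1) due by July 24, 1995 + 30 days = August 23, 1995; done July 26, 1995 — timely.
(2) the permitted window runs from July 26, 1995 + 5 = July 31, 1995 to July 26, 1995 + 27 = August 22, 1995; July 27, 1995 is 4 days too early.
That is the first point of non-compliance.

Step 2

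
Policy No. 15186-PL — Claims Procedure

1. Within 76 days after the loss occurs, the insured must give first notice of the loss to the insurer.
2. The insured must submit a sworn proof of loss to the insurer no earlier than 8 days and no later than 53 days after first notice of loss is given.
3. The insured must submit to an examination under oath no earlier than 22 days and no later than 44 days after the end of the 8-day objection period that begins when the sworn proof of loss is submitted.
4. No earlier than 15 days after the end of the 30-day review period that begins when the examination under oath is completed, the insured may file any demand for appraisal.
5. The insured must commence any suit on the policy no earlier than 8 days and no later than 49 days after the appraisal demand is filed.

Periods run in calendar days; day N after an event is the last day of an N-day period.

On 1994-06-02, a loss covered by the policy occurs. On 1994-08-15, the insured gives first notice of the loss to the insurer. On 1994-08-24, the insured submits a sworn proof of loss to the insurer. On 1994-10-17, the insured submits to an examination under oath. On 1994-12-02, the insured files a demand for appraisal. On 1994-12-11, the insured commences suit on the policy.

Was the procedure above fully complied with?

No

Step 1: 76 days after 1994-06-02 (when the loss occurs) is 1994-08-17; done 1994-08-15 — timely.
Step 2: the window is 8–53 days after 1994-08-15 (when first notice of loss is given), so 1994-08-23 through 1994-10-07; 1994-08-24 falls inside that range.
Step 3: the window is 22–44 days after 1994-09-01 (end of the 8-day objection period, which began when the sworn proof of loss is submitted on 1994-08-24), so 1994-09-23 through 1994-10-15; 1994-10-17 is 2 days past the end of the window.
No need to go further; step 3 was not satisfied.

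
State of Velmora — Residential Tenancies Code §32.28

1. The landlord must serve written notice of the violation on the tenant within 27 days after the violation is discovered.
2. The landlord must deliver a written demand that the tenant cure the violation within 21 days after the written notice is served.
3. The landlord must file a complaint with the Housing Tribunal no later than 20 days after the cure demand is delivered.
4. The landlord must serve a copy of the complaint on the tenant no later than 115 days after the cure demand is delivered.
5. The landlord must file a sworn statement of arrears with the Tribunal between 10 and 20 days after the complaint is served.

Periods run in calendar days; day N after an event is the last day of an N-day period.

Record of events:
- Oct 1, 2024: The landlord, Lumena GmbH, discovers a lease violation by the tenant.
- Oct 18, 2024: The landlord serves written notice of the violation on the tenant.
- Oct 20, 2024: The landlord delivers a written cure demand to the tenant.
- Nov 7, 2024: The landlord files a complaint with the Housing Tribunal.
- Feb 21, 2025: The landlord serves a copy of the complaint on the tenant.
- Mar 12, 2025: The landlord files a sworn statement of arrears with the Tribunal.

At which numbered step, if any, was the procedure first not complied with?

Step 4

(1) due by Oct 1, 2024 + 27 days = Oct 28, 2024; completed Oct 18, 2024, before the deadline.
(2) due by Oct 18, 2024 + 21 days = Nov 8, 2024; Oct 20, 2024 is within that limit.
(3) due by Oct 20, 2024 + 20 days = Nov 9, 2024; completed Nov 7, 2024, before the deadline.
(4) due by Oct 20, 2024 + 115 days = Feb 12, 2025; Feb 21, 2025 misses that deadline by 9 days.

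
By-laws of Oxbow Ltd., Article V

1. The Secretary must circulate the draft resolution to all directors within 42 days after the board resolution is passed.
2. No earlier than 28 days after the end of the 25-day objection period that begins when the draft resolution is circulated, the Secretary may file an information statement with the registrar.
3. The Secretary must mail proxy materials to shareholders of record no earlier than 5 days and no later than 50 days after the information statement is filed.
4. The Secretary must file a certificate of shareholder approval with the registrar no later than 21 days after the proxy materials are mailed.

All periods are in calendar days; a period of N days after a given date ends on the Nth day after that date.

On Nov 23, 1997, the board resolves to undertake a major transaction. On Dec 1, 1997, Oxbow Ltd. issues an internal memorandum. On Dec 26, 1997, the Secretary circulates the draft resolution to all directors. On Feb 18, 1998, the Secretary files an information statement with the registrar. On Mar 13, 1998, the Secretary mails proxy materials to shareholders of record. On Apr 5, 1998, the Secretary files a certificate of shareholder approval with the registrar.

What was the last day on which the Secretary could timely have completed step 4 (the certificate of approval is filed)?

Apr 3, 1998

Step 4 runs from Mar 13, 1998, when the proxy materials are mailed. 21 days after Mar 13, 1998 is Apr 3, 1998.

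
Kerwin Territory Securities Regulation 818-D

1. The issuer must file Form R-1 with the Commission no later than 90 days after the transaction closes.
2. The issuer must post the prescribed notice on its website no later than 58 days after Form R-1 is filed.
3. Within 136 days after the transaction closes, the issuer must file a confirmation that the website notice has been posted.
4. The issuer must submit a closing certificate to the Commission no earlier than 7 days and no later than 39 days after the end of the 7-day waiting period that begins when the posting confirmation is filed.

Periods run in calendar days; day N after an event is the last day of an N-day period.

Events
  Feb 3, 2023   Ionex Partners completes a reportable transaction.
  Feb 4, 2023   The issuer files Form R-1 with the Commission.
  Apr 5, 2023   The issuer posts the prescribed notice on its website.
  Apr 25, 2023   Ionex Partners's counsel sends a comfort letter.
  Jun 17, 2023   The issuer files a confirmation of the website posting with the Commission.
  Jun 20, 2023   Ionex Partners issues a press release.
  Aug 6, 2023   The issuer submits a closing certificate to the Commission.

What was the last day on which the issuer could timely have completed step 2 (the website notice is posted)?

Apr 3, 2023

Step 2 runs from Feb 4, 2023, when Form R-1 is filed. 58 days after Feb 4, 2023 is Apr 3, 2023.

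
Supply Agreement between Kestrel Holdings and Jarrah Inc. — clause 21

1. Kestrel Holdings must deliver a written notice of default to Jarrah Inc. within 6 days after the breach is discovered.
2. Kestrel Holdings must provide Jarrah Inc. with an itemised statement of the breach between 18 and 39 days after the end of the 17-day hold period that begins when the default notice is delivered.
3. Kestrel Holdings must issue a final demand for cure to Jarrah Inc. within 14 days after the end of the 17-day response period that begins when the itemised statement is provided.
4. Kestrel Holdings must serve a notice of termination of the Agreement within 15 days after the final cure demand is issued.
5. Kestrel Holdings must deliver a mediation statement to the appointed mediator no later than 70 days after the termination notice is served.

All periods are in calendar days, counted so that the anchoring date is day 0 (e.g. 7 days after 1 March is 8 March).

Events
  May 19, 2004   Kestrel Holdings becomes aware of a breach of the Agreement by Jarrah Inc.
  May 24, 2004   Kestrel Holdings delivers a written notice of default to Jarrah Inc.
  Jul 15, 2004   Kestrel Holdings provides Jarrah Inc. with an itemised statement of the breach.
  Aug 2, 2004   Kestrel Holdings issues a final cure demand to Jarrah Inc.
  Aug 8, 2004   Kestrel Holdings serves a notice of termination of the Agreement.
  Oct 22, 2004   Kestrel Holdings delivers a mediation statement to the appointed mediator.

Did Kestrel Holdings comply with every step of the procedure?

Step 1 — counting 6 days from May 19, 2004 (when the breach is discovered) gives a deadline of May 25, 2004; completed May 24, 2004, before the deadline.
Step 2 — 18 and 39 days from Jun 10, 2004 (end of the 17-day hold period, which began when the default notice is delivered on May 24, 2004) are Jun 28, 2004 and Jul 19, 2004 respectively; done Jul 15, 2004, which is between those dates.
Step 3 — counting 14 days from Aug 1, 2004 (end of the 17-day response period, which began when the itemised statement is provided on Jul 15, 2004) gives a deadline of Aug 15, 2004; completed Aug 2, 2004, before the deadline.
Step 4 — counting 15 days from Aug 2, 2004 (when the final cure demand is issued) gives a deadline of Aug 17, 2004; Aug 8, 2004 is within that limit.
Step 5 — counting 70 days from Aug 8, 2004 (when the termination notice is served) gives a deadline of Oct 17, 2004; not done until Oct 22, 2004, 5 days after the deadline.

No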